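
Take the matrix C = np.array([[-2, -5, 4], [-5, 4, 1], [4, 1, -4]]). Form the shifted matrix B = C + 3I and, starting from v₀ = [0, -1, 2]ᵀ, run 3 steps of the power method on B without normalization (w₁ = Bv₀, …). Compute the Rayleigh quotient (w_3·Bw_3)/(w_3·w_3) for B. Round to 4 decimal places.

9.0198

B = C + 3I has rows (1, -5, 4); (-5, 7, 1); (4, 1, -1)
w1 = Bv₀ = (13, -5, -3)
w2 = Bw1 = (26, -103, 50)
w3 = Bw2 = (741, -801, -49)
Bw3 = (4550, -9361, 2212)
w3·Bw3 = 10761323; w3·w3 = 1193083; μ ≈ 10761323/1193083 = 9.0198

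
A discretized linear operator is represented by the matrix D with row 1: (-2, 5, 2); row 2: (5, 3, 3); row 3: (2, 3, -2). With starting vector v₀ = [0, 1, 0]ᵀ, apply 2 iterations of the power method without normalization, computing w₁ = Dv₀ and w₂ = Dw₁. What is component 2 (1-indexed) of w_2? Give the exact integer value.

43

w1 = Dv₀ = ((-2)·0 + 5·1 + 2·0; 5·0 + 3·1 + 3·0; 2·0 + 3·1 + (-2)·0) = (5, 3, 3)
w2 = Dw1 = ((-2)·5 + 5·3 + 2·3; 5·5 + 3·3 + 3·3; 2·5 + 3·3 + (-2)·3) = (11, 43, 13)
The requested component of w2 is 43.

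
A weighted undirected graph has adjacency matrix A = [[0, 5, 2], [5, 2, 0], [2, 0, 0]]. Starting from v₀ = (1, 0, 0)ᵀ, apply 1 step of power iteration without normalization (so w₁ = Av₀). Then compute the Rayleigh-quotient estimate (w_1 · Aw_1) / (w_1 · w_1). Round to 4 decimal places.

w1 = Av₀ = (0, 5, 2)
Aw1 = (29, 10, 0)
w1·Aw1 = 0·29 + 5·10 + 2·0 = 50; w1·w1 = 0·0 + 5·5 + 2·2 = 29
λ ≈ 50/29 = 1.7241

λ ≈ 1.7241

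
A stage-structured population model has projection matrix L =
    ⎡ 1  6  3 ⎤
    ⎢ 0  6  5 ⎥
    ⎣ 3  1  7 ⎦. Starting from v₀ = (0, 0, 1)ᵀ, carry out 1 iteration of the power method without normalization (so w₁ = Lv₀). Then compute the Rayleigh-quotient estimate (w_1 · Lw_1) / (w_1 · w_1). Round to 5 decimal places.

λ ≈ 11.18072

w1 = Lv₀ = (1·0 + 6·0 + 3·1; 0·0 + 6·0 + 5·1; 3·0 + 1·0 + 7·1) = (3, 5, 7)
Lw1 = (54, 65, 63)
w1·Lw1 = 3·54 + 5·65 + 7·63 = 928; w1·w1 = 3·3 + 5·5 + 7·7 = 83
λ ≈ 928/83 = 11.18072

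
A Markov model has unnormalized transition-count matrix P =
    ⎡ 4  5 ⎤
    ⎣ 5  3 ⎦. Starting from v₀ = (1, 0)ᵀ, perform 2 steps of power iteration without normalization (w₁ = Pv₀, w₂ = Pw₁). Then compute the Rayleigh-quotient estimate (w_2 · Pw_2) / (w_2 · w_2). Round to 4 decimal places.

8.5165

w1 = Pv₀ = (4·1 + 5·0; 5·1 + 3·0) = (4, 5)
w2 = Pw1 = (4·4 + 5·5; 5·4 + 3·5) = (41, 35)
Pw2 = (339, 310)
w2·Pw2 = 41·339 + 35·310 = 24749; w2·w2 = 41·41 + 35·35 = 2906
λ ≈ 24749/2906 = 8.5165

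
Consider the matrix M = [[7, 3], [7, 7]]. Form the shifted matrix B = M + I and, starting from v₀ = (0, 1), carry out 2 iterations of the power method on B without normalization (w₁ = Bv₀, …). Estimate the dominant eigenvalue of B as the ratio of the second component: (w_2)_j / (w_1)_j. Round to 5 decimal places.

10.62500

B = M + I has rows (8, 3); (7, 8)
w1 = Bv₀ = (3, 8)
w2 = Bw1 = (48, 85)
Ratio: 85/8 = 10.62500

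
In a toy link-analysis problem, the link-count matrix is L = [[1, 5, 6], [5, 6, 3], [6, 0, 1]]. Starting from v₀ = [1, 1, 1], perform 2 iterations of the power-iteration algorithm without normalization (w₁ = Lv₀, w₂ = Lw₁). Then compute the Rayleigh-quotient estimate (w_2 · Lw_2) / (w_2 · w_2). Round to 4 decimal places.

w1 = Lv₀ = (1·1 + 5·1 + 6·1; 5·1 + 6·1 + 3·1; 6·1 + 0·1 + 1·1) = (12, 14, 7)
w2 = Lw1 = (1·12 + 5·14 + 6·7; 5·12 + 6·14 + 3·7; 6·12 + 0·14 + 1·7) = (124, 165, 79)
Lw2 = (1423, 1847, 823)
w2·Lw2 = 124·1423 + 165·1847 + 79·823 = 546224; w2·w2 = 124·124 + 165·165 + 79·79 = 48842
λ ≈ 546224/48842 = 11.1835

11.1835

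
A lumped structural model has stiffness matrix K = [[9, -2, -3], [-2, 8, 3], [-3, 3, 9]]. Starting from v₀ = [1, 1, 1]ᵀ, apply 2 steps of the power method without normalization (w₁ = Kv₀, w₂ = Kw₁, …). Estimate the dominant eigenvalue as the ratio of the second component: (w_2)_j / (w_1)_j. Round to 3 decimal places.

10.111

w1 = Kv₀ = (9·1 + (-2)·1 + (-3)·1; (-2)·1 + 8·1 + 3·1; (-3)·1 + 3·1 + 9·1) = (4, 9, 9)
w2 = Kw1 = (9·4 + (-2)·9 + (-3)·9; (-2)·4 + 8·9 + 3·9; (-3)·4 + 3·9 + 9·9) = (-9, 91, 96)
Ratio at component: 91 / 9 = 10.111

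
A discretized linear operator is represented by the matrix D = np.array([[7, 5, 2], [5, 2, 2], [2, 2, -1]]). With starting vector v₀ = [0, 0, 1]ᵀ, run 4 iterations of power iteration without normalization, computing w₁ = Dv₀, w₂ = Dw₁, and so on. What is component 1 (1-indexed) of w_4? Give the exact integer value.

2502

w1 = Dv₀ = (7·0 + 5·0 + 2·1; 5·0 + 2·0 + 2·1; 2·0 + 2·0 + (-1)·1) = (2, 2, -1)
w2 = Dw1 = (7·2 + 5·2 + 2·(-1); 5·2 + 2·2 + 2·(-1); 2·2 + 2·2 + (-1)·(-1)) = (22, 12, 9)
w3 = Dw2 = (232, 152, 59)
w4 = Dw3 = (2502, 1582, 709)
The requested component of w4 is 2502.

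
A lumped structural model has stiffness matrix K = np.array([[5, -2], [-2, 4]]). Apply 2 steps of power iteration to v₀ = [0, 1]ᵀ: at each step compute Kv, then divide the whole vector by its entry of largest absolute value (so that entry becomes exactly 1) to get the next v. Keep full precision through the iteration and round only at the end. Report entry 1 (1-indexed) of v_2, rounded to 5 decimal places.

Kv0 = (-2.000000, 4.000000); divide by 4.000000 → v1 = (-0.500000, 1.000000)
Kv1 = (-4.500000, 5.000000); divide by 5.000000 → v2 = (-0.900000, 1.000000)
Requested entry of v2: -18/20 = -0.90000

-0.90000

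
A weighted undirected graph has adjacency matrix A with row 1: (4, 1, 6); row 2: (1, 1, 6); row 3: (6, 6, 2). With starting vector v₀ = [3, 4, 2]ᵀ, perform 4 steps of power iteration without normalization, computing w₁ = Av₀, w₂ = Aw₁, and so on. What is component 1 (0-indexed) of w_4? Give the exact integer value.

37937

w1 = Av₀ = (4·3 + 1·4 + 6·2; 1·3 + 1·4 + 6·2; 6·3 + 6·4 + 2·2) = (28, 19, 46)
w2 = Aw1 = (4·28 + 1·19 + 6·46; 1·28 + 1·19 + 6·46; 6·28 + 6·19 + 2·46) = (407, 323, 374)
w3 = Aw2 = (4195, 2974, 5128)
w4 = Aw3 = (50522, 37937, 53270)
The requested component of w4 is 37937.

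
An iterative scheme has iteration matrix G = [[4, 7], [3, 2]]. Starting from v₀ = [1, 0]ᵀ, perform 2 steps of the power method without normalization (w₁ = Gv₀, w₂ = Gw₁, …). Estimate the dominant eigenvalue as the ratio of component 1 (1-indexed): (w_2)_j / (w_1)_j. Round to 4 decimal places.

w1 = Gv₀ = (4, 3)
w2 = Gw1 = (37, 18)
Ratio at component: 37 / 4 = 9.2500

λ ≈ 9.2500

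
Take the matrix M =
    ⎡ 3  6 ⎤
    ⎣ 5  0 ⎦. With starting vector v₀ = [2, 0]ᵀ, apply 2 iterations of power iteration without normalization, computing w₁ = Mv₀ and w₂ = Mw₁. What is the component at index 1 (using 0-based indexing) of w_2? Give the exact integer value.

30

w1 = Mv₀ = (3·2 + 6·0; 5·2 + 0·0) = (6, 10)
w2 = Mw1 = (3·6 + 6·10; 5·6 + 0·10) = (78, 30)
The requested component of w2 is 30.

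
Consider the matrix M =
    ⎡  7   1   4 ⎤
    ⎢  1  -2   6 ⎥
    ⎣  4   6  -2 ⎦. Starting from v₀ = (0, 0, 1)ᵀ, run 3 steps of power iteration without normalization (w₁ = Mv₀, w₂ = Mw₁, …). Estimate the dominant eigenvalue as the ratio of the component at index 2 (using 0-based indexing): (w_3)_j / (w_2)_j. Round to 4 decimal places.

w1 = Mv₀ = (7·0 + 1·0 + 4·1; 1·0 + (-2)·0 + 6·1; 4·0 + 6·0 + (-2)·1) = (4, 6, -2)
w2 = Mw1 = (7·4 + 1·6 + 4·(-2); 1·4 + (-2)·6 + 6·(-2); 4·4 + 6·6 + (-2)·(-2)) = (26, -20, 56)
w3 = Mw2 = (386, 402, -128)
Ratio at component: -128 / 56 = -2.2857

λ ≈ -2.2857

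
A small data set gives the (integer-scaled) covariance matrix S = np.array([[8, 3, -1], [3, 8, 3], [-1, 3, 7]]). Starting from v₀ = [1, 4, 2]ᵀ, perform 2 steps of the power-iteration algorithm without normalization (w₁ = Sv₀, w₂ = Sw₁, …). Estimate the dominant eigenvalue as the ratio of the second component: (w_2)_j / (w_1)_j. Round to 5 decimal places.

w1 = Sv₀ = (8·1 + 3·4 + (-1)·2; 3·1 + 8·4 + 3·2; (-1)·1 + 3·4 + 7·2) = (18, 41, 25)
w2 = Sw1 = (8·18 + 3·41 + (-1)·25; 3·18 + 8·41 + 3·25; (-1)·18 + 3·41 + 7·25) = (242, 457, 280)
Ratio at component: 457 / 41 = 11.14634

11.14634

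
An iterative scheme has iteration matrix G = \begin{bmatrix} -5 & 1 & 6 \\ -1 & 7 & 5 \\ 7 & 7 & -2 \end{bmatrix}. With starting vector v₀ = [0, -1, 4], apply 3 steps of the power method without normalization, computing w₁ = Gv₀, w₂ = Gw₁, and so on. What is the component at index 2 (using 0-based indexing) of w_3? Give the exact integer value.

w1 = Gv₀ = ((-5)·0 + 1·(-1) + 6·4; (-1)·0 + 7·(-1) + 5·4; 7·0 + 7·(-1) + (-2)·4) = (23, 13, -15)
w2 = Gw1 = ((-5)·23 + 1·13 + 6·(-15); (-1)·23 + 7·13 + 5·(-15); 7·23 + 7·13 + (-2)·(-15)) = (-192, -7, 282)
w3 = Gw2 = (2645, 1553, -1957)
The requested component of w3 is -1957.

-1957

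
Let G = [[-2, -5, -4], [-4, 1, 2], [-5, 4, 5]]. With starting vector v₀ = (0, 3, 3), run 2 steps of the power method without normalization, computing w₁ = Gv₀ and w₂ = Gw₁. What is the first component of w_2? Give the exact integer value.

w1 = Gv₀ = ((-2)·0 + (-5)·3 + (-4)·3; (-4)·0 + 1·3 + 2·3; (-5)·0 + 4·3 + 5·3) = (-27, 9, 27)
w2 = Gw1 = ((-2)·(-27) + (-5)·9 + (-4)·27; (-4)·(-27) + 1·9 + 2·27; (-5)·(-27) + 4·9 + 5·27) = (-99, 171, 306)
The requested component of w2 is -99.

-99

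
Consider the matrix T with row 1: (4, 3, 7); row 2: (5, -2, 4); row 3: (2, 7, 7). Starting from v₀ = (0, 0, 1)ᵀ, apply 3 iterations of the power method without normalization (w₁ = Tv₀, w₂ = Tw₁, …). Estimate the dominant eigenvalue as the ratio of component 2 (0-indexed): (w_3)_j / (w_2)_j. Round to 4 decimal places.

λ ≈ 13.1868

w1 = Tv₀ = (7, 4, 7)
w2 = Tw1 = (89, 55, 91)
w3 = Tw2 = (1158, 699, 1200)
Ratio at component: 1200 / 91 = 13.1868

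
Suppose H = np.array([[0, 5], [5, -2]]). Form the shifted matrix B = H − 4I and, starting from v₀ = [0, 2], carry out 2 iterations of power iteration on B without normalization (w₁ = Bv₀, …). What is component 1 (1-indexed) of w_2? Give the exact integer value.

B = H − 4I has rows (-4, 5); (5, -6)
w1 = Bv₀ = (10, -12)
w2 = Bw1 = (-100, 122)
Requested component of w2: -100

-100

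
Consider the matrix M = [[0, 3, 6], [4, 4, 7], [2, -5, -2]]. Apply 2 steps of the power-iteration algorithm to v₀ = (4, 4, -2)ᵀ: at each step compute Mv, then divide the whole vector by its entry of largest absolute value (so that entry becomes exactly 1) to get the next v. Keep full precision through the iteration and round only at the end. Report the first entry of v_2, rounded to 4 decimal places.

-0.0811

Mv0 = (0.00000, 18.00000, -8.00000); divide by 18.00000 → v1 = (0.00000, 1.00000, -0.44444)
Mv1 = (0.33333, 0.88889, -4.11111); divide by -4.11111 → v2 = (-0.08108, -0.21622, 1.00000)
Requested entry of v2: 6/-74 = -0.0811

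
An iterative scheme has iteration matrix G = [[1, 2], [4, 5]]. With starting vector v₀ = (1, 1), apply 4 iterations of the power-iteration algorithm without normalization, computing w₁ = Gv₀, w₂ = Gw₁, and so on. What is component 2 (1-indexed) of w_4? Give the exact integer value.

w1 = Gv₀ = (3, 9)
w2 = Gw1 = (21, 57)
w3 = Gw2 = (135, 369)
w4 = Gw3 = (873, 2385)
The requested component of w4 is 2385.

2385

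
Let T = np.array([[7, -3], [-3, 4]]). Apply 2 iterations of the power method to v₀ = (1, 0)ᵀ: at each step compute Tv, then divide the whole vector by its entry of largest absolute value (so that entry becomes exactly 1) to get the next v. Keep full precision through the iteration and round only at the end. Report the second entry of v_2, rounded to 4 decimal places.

-0.5690

Tv0 = (7.00000, -3.00000); divide by 7.00000 → v1 = (1.00000, -0.42857)
Tv1 = (8.28571, -4.71429); divide by 8.28571 → v2 = (1.00000, -0.56897)
Requested entry of v2: -33/58 = -0.5690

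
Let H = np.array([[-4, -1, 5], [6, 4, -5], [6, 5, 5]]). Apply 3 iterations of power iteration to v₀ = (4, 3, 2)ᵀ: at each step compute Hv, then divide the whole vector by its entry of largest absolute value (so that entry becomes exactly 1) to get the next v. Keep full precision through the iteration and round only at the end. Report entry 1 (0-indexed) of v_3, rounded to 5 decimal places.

-0.39583

Hv0 = (-9.000000, 26.000000, 49.000000); divide by 49.000000 → v1 = (-0.183673, 0.530612, 1.000000)
Hv1 = (5.204082, -3.979592, 6.551020); divide by 6.551020 → v2 = (0.794393, -0.607477, 1.000000)
Hv2 = (2.429907, -2.663551, 6.728972); divide by 6.728972 → v3 = (0.361111, -0.395833, 1.000000)
Requested entry of v3: -855/2160 = -0.39583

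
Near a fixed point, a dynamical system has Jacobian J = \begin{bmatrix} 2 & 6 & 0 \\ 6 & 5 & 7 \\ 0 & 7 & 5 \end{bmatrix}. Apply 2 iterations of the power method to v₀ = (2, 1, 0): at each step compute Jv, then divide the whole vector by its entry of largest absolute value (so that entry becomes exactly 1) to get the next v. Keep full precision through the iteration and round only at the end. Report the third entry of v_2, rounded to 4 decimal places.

Jv0 = (10.00000, 17.00000, 7.00000); divide by 17.00000 → v1 = (0.58824, 1.00000, 0.41176)
Jv1 = (7.17647, 11.41176, 9.05882); divide by 11.41176 → v2 = (0.62887, 1.00000, 0.79381)
Requested entry of v2: 154/194 = 0.7938

0.7938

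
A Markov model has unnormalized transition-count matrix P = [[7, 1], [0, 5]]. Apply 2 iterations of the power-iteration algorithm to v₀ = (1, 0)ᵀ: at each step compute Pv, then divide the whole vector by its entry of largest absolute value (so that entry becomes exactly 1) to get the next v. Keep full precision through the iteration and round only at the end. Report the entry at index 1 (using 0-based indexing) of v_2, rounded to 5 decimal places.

Pv0 = (7.000000, 0.000000); divide by 7.000000 → v1 = (1.000000, 0.000000)
Pv1 = (7.000000, 0.000000); divide by 7.000000 → v2 = (1.000000, 0.000000)
Requested entry of v2: 0/49 = 0.00000

0.00000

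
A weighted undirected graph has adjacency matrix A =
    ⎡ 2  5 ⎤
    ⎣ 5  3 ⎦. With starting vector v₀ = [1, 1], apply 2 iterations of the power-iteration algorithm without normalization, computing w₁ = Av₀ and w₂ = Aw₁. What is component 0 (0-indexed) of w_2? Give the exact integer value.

w1 = Av₀ = (2·1 + 5·1; 5·1 + 3·1) = (7, 8)
w2 = Aw1 = (2·7 + 5·8; 5·7 + 3·8) = (54, 59)
The requested component of w2 is 54.

54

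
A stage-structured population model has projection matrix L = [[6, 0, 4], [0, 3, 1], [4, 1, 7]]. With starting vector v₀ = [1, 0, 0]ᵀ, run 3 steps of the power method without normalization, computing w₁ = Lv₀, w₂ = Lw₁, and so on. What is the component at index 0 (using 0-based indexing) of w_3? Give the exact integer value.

w1 = Lv₀ = (6·1 + 0·0 + 4·0; 0·1 + 3·0 + 1·0; 4·1 + 1·0 + 7·0) = (6, 0, 4)
w2 = Lw1 = (6·6 + 0·0 + 4·4; 0·6 + 3·0 + 1·4; 4·6 + 1·0 + 7·4) = (52, 4, 52)
w3 = Lw2 = (520, 64, 576)
The requested component of w3 is 520.

520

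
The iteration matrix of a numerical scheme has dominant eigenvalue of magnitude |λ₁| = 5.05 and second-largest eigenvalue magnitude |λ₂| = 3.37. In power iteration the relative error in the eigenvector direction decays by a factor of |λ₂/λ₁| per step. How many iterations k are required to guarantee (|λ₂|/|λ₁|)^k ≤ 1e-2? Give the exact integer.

|λ₂/λ₁| = 3.37/5.05 = 0.66733
Need k ≥ ln(1e-2) / ln(0.66733) = -4.6052 / -0.4045 ≈ 11.386
Smallest integer k satisfying the bound: 12

12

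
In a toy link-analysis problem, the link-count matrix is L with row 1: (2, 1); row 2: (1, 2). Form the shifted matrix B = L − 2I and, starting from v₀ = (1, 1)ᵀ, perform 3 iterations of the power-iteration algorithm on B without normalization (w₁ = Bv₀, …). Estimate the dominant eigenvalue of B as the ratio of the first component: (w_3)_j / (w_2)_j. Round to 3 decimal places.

1.000

B = L − 2I has rows (0, 1); (1, 0)
w1 = Bv₀ = (0·1 + 1·1; 1·1 + 0·1) = (1, 1)
w2 = Bw1 = (0·1 + 1·1; 1·1 + 0·1) = (1, 1)
w3 = Bw2 = (1, 1)
Ratio: 1/1 = 1.000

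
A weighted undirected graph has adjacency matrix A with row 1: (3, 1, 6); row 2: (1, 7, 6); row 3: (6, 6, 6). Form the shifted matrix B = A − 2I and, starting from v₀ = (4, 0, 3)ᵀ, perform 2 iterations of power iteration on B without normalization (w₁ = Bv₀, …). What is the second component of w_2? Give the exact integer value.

B = A − 2I has rows (1, 1, 6); (1, 5, 6); (6, 6, 4)
w1 = Bv₀ = (1·4 + 1·0 + 6·3; 1·4 + 5·0 + 6·3; 6·4 + 6·0 + 4·3) = (22, 22, 36)
w2 = Bw1 = (1·22 + 1·22 + 6·36; 1·22 + 5·22 + 6·36; 6·22 + 6·22 + 4·36) = (260, 348, 408)
Requested component of w2: 348

348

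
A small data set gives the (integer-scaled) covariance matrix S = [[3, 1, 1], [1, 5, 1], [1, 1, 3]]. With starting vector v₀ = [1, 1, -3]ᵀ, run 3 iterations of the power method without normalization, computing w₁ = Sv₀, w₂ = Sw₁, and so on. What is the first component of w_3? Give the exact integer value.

-11

w1 = Sv₀ = (1, 3, -7)
w2 = Sw1 = (-1, 9, -17)
w3 = Sw2 = (-11, 27, -43)
The requested component of w3 is -11.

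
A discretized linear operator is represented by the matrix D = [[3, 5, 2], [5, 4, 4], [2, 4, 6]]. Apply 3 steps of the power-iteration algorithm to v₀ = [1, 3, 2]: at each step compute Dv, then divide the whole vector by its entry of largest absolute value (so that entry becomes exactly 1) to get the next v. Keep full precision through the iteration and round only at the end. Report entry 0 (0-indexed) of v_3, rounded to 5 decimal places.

0.78970

Dv0 = (22.000000, 25.000000, 26.000000); divide by 26.000000 → v1 = (0.846154, 0.961538, 1.000000)
Dv1 = (9.346154, 12.076923, 11.538462); divide by 12.076923 → v2 = (0.773885, 1.000000, 0.955414)
Dv2 = (9.232484, 11.691083, 11.280255); divide by 11.691083 → v3 = (0.789703, 1.000000, 0.964860)
Requested entry of v3: 2899/3671 = 0.78970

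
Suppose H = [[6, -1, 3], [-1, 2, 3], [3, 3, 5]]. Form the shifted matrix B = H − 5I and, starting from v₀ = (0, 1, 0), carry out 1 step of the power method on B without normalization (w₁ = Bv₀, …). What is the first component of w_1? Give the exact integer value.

-1

B = H − 5I has rows (1, -1, 3); (-1, -3, 3); (3, 3, 0)
w1 = Bv₀ = (-1, -3, 3)
Requested component of w1: -1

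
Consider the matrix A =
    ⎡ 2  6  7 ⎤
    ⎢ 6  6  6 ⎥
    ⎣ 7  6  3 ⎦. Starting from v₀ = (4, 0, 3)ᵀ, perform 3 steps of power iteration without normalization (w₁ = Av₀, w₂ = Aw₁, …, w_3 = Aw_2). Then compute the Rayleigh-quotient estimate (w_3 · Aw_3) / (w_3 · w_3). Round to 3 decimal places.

λ ≈ 16.420

w1 = Av₀ = (29, 42, 37)
w2 = Aw1 = (569, 648, 566)
w3 = Aw2 = (8988, 10698, 9569)
Aw3 = (149147, 175530, 155811)
w3·Aw3 = 8988·149147 + 10698·175530 + 9569·155811 = 4709308635; w3·w3 = 8988·8988 + 10698·10698 + 9569·9569 = 286797109
λ ≈ 4709308635/286797109 = 16.420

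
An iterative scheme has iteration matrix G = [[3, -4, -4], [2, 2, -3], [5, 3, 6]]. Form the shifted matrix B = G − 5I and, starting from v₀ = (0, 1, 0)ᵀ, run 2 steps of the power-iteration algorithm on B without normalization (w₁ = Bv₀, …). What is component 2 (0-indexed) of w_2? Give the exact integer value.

B = G − 5I has rows (-2, -4, -4); (2, -3, -3); (5, 3, 1)
w1 = Bv₀ = ((-2)·0 + (-4)·1 + (-4)·0; 2·0 + (-3)·1 + (-3)·0; 5·0 + 3·1 + 1·0) = (-4, -3, 3)
w2 = Bw1 = ((-2)·(-4) + (-4)·(-3) + (-4)·3; 2·(-4) + (-3)·(-3) + (-3)·3; 5·(-4) + 3·(-3) + 1·3) = (8, -8, -26)
Requested component of w2: -26

-26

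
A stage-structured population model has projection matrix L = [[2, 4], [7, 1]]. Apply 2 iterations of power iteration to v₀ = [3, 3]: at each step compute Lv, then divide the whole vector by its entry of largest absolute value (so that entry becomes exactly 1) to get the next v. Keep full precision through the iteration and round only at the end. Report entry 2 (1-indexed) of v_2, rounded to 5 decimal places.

1.00000

Lv0 = (18.000000, 24.000000); divide by 24.000000 → v1 = (0.750000, 1.000000)
Lv1 = (5.500000, 6.250000); divide by 6.250000 → v2 = (0.880000, 1.000000)
Requested entry of v2: 150/150 = 1.00000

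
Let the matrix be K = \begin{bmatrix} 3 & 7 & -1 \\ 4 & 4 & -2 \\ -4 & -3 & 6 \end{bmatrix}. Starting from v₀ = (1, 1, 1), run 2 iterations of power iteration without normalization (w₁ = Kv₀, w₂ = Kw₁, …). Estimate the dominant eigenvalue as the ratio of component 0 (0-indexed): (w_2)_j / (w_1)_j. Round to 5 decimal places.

w1 = Kv₀ = (9, 6, -1)
w2 = Kw1 = (70, 62, -60)
Ratio at component: 70 / 9 = 7.77778

λ ≈ 7.77778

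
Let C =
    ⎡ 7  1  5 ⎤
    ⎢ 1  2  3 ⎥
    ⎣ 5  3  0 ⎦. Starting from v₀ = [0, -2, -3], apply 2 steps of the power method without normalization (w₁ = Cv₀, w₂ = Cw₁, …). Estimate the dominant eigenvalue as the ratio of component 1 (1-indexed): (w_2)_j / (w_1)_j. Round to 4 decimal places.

w1 = Cv₀ = (7·0 + 1·(-2) + 5·(-3); 1·0 + 2·(-2) + 3·(-3); 5·0 + 3·(-2) + 0·(-3)) = (-17, -13, -6)
w2 = Cw1 = (7·(-17) + 1·(-13) + 5·(-6); 1·(-17) + 2·(-13) + 3·(-6); 5·(-17) + 3·(-13) + 0·(-6)) = (-162, -61, -124)
Ratio at component: -162 / -17 = 9.5294

λ ≈ 9.5294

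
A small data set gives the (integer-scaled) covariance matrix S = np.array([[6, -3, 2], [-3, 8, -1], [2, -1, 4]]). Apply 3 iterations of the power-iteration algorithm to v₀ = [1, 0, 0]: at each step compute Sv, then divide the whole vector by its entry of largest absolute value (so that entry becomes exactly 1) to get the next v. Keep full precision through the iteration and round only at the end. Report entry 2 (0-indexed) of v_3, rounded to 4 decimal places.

Sv0 = (6.00000, -3.00000, 2.00000); divide by 6.00000 → v1 = (1.00000, -0.50000, 0.33333)
Sv1 = (8.16667, -7.33333, 3.83333); divide by 8.16667 → v2 = (1.00000, -0.89796, 0.46939)
Sv2 = (9.63265, -10.65306, 4.77551); divide by -10.65306 → v3 = (-0.90421, 1.00000, -0.44828)
Requested entry of v3: 234/-522 = -0.4483

-0.4483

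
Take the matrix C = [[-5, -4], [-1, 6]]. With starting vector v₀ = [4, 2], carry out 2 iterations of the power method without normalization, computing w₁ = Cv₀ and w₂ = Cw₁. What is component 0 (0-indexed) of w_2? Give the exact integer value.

w1 = Cv₀ = ((-5)·4 + (-4)·2; (-1)·4 + 6·2) = (-28, 8)
w2 = Cw1 = ((-5)·(-28) + (-4)·8; (-1)·(-28) + 6·8) = (108, 76)
The requested component of w2 is 108.

108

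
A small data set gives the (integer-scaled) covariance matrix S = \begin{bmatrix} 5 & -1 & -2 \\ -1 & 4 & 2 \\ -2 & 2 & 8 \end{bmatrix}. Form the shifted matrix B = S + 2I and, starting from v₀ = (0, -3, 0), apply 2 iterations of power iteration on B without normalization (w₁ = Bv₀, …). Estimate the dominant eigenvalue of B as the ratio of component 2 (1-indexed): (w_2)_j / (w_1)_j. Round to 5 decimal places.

6.83333

B = S + 2I has rows (7, -1, -2); (-1, 6, 2); (-2, 2, 10)
w1 = Bv₀ = (3, -18, -6)
w2 = Bw1 = (51, -123, -102)
Ratio: -123/-18 = 6.83333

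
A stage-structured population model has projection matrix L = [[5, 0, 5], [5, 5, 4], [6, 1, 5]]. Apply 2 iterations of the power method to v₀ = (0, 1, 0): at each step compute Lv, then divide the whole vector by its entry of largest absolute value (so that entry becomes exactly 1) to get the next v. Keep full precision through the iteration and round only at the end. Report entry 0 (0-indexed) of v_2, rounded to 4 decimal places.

Lv0 = (0.00000, 5.00000, 1.00000); divide by 5.00000 → v1 = (0.00000, 1.00000, 0.20000)
Lv1 = (1.00000, 5.80000, 2.00000); divide by 5.80000 → v2 = (0.17241, 1.00000, 0.34483)
Requested entry of v2: 5/29 = 0.1724

0.1724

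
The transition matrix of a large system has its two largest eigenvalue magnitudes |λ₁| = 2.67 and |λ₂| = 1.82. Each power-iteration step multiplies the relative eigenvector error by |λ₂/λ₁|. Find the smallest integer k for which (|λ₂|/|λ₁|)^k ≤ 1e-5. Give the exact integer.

31

|λ₂/λ₁| = 1.82/2.67 = 0.68165
Need k ≥ ln(1e-5) / ln(0.68165) = -11.5129 / -0.3832 ≈ 30.041
Smallest integer k satisfying the bound: 31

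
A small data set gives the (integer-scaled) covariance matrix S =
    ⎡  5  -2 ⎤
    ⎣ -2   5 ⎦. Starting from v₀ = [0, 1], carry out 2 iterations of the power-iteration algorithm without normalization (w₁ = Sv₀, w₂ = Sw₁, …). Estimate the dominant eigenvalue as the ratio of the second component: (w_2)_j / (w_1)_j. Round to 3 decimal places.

w1 = Sv₀ = (-2, 5)
w2 = Sw1 = (-20, 29)
Ratio at component: 29 / 5 = 5.800

5.800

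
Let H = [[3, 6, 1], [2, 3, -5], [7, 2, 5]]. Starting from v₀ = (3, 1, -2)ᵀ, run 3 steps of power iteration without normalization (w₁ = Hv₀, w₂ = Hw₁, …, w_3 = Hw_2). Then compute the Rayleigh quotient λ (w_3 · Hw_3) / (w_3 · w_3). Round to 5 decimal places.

7.10759

w1 = Hv₀ = (3·3 + 6·1 + 1·(-2); 2·3 + 3·1 + (-5)·(-2); 7·3 + 2·1 + 5·(-2)) = (13, 19, 13)
w2 = Hw1 = (3·13 + 6·19 + 1·13; 2·13 + 3·19 + (-5)·13; 7·13 + 2·19 + 5·13) = (166, 18, 194)
w3 = Hw2 = (800, -584, 2168)
Hw3 = (1064, -10992, 15272)
w3·Hw3 = 800·1064 + (-584)·(-10992) + 2168·15272 = 40380224; w3·w3 = 800·800 + (-584)·(-584) + 2168·2168 = 5681280
λ ≈ 40380224/5681280 = 7.10759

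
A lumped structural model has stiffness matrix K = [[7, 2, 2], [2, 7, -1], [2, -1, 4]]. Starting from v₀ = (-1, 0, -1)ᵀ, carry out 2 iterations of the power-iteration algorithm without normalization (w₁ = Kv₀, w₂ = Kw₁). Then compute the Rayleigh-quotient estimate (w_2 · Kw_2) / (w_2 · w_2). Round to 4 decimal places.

w1 = Kv₀ = (-9, -1, -6)
w2 = Kw1 = (-77, -19, -41)
Kw2 = (-659, -246, -299)
w2·Kw2 = (-77)·(-659) + (-19)·(-246) + (-41)·(-299) = 67676; w2·w2 = (-77)·(-77) + (-19)·(-19) + (-41)·(-41) = 7971
λ ≈ 67676/7971 = 8.4903

λ ≈ 8.4903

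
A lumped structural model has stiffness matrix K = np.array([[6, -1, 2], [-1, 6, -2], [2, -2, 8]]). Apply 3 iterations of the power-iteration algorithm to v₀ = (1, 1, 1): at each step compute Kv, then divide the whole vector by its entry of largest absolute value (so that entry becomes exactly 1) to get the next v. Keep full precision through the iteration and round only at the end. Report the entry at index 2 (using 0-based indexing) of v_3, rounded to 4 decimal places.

1.0000

Kv0 = (7.00000, 3.00000, 8.00000); divide by 8.00000 → v1 = (0.87500, 0.37500, 1.00000)
Kv1 = (6.87500, -0.62500, 9.00000); divide by 9.00000 → v2 = (0.76389, -0.06944, 1.00000)
Kv2 = (6.65278, -3.18056, 9.66667); divide by 9.66667 → v3 = (0.68822, -0.32902, 1.00000)
Requested entry of v3: 696/696 = 1.0000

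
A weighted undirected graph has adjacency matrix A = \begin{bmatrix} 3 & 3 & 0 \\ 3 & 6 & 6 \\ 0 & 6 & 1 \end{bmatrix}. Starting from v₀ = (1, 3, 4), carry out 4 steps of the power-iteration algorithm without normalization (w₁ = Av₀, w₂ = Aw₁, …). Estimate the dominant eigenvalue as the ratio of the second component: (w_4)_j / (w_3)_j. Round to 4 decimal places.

w1 = Av₀ = (3·1 + 3·3 + 0·4; 3·1 + 6·3 + 6·4; 0·1 + 6·3 + 1·4) = (12, 45, 22)
w2 = Aw1 = (3·12 + 3·45 + 0·22; 3·12 + 6·45 + 6·22; 0·12 + 6·45 + 1·22) = (171, 438, 292)
w3 = Aw2 = (1827, 4893, 2920)
w4 = Aw3 = (20160, 52359, 32278)
Ratio at component: 52359 / 4893 = 10.7008

10.7008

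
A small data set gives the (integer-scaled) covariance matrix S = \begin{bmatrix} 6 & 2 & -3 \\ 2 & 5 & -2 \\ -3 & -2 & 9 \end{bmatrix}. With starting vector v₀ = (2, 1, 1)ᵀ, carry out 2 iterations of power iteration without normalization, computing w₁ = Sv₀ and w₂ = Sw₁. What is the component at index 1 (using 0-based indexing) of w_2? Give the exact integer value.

w1 = Sv₀ = (11, 7, 1)
w2 = Sw1 = (77, 55, -38)
The requested component of w2 is 55.

55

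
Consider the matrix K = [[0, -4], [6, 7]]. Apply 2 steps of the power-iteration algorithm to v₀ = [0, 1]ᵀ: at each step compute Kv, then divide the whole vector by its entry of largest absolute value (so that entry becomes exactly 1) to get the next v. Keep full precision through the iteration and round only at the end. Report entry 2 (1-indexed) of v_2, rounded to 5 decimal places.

-0.89286

Kv0 = (-4.000000, 7.000000); divide by 7.000000 → v1 = (-0.571429, 1.000000)
Kv1 = (-4.000000, 3.571429); divide by -4.000000 → v2 = (1.000000, -0.892857)
Requested entry of v2: 25/-28 = -0.89286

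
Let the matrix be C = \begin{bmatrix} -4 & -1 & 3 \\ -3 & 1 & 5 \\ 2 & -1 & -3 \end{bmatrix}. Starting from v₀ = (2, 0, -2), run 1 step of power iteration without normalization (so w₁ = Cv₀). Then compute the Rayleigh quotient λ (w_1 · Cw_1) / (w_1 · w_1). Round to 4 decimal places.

w1 = Cv₀ = ((-4)·2 + (-1)·0 + 3·(-2); (-3)·2 + 1·0 + 5·(-2); 2·2 + (-1)·0 + (-3)·(-2)) = (-14, -16, 10)
Cw1 = (102, 76, -42)
w1·Cw1 = (-14)·102 + (-16)·76 + 10·(-42) = -3064; w1·w1 = (-14)·(-14) + (-16)·(-16) + 10·10 = 552
λ ≈ -3064/552 = -5.5507

λ ≈ -5.5507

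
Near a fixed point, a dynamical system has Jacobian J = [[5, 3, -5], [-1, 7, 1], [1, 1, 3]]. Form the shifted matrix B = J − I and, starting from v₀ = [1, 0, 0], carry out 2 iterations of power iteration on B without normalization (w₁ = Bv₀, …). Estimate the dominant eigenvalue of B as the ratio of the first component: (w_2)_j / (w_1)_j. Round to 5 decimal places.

μ ≈ 2.00000

B = J − I has rows (4, 3, -5); (-1, 6, 1); (1, 1, 2)
w1 = Bv₀ = (4, -1, 1)
w2 = Bw1 = (8, -9, 5)
Ratio: 8/4 = 2.00000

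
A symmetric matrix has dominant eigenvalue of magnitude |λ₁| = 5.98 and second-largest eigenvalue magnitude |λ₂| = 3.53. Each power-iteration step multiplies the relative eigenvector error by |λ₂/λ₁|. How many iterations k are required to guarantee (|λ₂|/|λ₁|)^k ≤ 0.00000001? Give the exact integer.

35

|λ₂/λ₁| = 3.53/5.98 = 0.59030
Need k ≥ ln(0.00000001) / ln(0.59030) = -18.4207 / -0.5271 ≈ 34.946
Smallest integer k satisfying the bound: 35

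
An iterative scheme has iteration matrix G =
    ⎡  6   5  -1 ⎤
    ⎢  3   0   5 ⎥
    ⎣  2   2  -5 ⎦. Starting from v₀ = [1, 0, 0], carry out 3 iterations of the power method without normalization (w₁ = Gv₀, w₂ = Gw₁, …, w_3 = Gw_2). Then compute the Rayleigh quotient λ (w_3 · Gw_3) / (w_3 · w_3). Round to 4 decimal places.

w1 = Gv₀ = (6, 3, 2)
w2 = Gw1 = (49, 28, 8)
w3 = Gw2 = (426, 187, 114)
Gw3 = (3377, 1848, 656)
w3·Gw3 = 426·3377 + 187·1848 + 114·656 = 1858962; w3·w3 = 426·426 + 187·187 + 114·114 = 229441
λ ≈ 1858962/229441 = 8.1021

λ ≈ 8.1021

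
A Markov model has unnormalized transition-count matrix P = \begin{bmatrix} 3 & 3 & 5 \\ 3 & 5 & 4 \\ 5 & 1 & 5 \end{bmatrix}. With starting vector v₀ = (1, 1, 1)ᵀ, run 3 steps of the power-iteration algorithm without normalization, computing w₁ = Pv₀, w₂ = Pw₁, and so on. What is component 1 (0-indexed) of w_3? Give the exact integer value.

w1 = Pv₀ = (3·1 + 3·1 + 5·1; 3·1 + 5·1 + 4·1; 5·1 + 1·1 + 5·1) = (11, 12, 11)
w2 = Pw1 = (3·11 + 3·12 + 5·11; 3·11 + 5·12 + 4·11; 5·11 + 1·12 + 5·11) = (124, 137, 122)
w3 = Pw2 = (1393, 1545, 1367)
The requested component of w3 is 1545.

1545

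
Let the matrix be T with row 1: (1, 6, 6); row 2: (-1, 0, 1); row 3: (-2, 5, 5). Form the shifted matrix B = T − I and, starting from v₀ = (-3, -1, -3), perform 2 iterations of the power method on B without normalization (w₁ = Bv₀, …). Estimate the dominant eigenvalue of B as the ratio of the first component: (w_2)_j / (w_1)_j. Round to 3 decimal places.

B = T − I has rows (0, 6, 6); (-1, -1, 1); (-2, 5, 4)
w1 = Bv₀ = (0·(-3) + 6·(-1) + 6·(-3); (-1)·(-3) + (-1)·(-1) + 1·(-3); (-2)·(-3) + 5·(-1) + 4·(-3)) = (-24, 1, -11)
w2 = Bw1 = (0·(-24) + 6·1 + 6·(-11); (-1)·(-24) + (-1)·1 + 1·(-11); (-2)·(-24) + 5·1 + 4·(-11)) = (-60, 12, 9)
Ratio: -60/-24 = 2.500

μ ≈ 2.500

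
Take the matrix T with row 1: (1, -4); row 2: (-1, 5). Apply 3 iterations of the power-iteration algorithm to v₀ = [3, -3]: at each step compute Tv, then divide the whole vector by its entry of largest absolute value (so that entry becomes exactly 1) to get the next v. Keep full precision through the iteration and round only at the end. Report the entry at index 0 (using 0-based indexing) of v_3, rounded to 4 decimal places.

-0.8284

Tv0 = (15.00000, -18.00000); divide by -18.00000 → v1 = (-0.83333, 1.00000)
Tv1 = (-4.83333, 5.83333); divide by 5.83333 → v2 = (-0.82857, 1.00000)
Tv2 = (-4.82857, 5.82857); divide by 5.82857 → v3 = (-0.82843, 1.00000)
Requested entry of v3: 507/-612 = -0.8284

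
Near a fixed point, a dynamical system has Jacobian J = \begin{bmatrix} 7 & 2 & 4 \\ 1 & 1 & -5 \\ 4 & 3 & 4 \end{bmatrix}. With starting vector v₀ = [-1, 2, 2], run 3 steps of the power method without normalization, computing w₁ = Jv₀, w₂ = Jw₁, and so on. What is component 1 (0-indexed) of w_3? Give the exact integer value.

-162

w1 = Jv₀ = (7·(-1) + 2·2 + 4·2; 1·(-1) + 1·2 + (-5)·2; 4·(-1) + 3·2 + 4·2) = (5, -9, 10)
w2 = Jw1 = (7·5 + 2·(-9) + 4·10; 1·5 + 1·(-9) + (-5)·10; 4·5 + 3·(-9) + 4·10) = (57, -54, 33)
w3 = Jw2 = (423, -162, 198)
The requested component of w3 is -162.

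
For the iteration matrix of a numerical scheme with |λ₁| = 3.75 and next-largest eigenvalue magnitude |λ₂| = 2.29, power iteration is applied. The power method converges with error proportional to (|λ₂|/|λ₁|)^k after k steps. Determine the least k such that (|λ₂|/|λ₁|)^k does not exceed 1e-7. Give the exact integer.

33

|λ₂/λ₁| = 2.29/3.75 = 0.61067
Need k ≥ ln(1e-7) / ln(0.61067) = -16.1181 / -0.4932 ≈ 32.680
Smallest integer k satisfying the bound: 33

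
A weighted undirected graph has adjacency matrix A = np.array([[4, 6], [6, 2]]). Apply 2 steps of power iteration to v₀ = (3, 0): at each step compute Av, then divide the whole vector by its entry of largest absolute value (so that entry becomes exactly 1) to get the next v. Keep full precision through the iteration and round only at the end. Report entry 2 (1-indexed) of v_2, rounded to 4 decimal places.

0.6923

Av0 = (12.00000, 18.00000); divide by 18.00000 → v1 = (0.66667, 1.00000)
Av1 = (8.66667, 6.00000); divide by 8.66667 → v2 = (1.00000, 0.69231)
Requested entry of v2: 108/156 = 0.6923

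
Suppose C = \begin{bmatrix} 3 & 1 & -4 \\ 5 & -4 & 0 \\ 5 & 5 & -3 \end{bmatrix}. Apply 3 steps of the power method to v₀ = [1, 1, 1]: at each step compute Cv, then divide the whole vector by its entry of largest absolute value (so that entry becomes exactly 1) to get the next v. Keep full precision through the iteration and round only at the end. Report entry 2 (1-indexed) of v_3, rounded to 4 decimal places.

1.0000

Cv0 = (0.00000, 1.00000, 7.00000); divide by 7.00000 → v1 = (0.00000, 0.14286, 1.00000)
Cv1 = (-3.85714, -0.57143, -2.28571); divide by -3.85714 → v2 = (1.00000, 0.14815, 0.59259)
Cv2 = (0.77778, 4.40741, 3.96296); divide by 4.40741 → v3 = (0.17647, 1.00000, 0.89916)
Requested entry of v3: -119/-119 = 1.0000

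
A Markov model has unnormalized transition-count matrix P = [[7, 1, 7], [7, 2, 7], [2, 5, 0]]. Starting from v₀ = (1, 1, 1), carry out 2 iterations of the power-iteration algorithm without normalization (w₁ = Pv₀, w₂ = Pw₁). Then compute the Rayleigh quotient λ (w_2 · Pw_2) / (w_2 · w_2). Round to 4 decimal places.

λ ≈ 12.4117

w1 = Pv₀ = (7·1 + 1·1 + 7·1; 7·1 + 2·1 + 7·1; 2·1 + 5·1 + 0·1) = (15, 16, 7)
w2 = Pw1 = (7·15 + 1·16 + 7·7; 7·15 + 2·16 + 7·7; 2·15 + 5·16 + 0·7) = (170, 186, 110)
Pw2 = (2146, 2332, 1270)
w2·Pw2 = 170·2146 + 186·2332 + 110·1270 = 938272; w2·w2 = 170·170 + 186·186 + 110·110 = 75596
λ ≈ 938272/75596 = 12.4117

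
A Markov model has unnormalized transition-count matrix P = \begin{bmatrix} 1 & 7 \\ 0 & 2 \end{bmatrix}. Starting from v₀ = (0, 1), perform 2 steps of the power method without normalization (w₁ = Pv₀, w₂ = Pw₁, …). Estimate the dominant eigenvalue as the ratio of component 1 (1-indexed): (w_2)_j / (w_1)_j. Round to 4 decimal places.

3.0000

w1 = Pv₀ = (1·0 + 7·1; 0·0 + 2·1) = (7, 2)
w2 = Pw1 = (1·7 + 7·2; 0·7 + 2·2) = (21, 4)
Ratio at component: 21 / 7 = 3.0000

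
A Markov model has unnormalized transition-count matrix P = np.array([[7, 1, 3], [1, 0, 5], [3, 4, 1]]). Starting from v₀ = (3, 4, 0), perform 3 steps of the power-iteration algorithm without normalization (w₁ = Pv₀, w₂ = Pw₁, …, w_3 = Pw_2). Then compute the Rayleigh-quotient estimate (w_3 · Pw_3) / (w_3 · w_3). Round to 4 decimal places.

9.1144

w1 = Pv₀ = (25, 3, 25)
w2 = Pw1 = (253, 150, 112)
w3 = Pw2 = (2257, 813, 1471)
Pw3 = (21025, 9612, 11494)
w3·Pw3 = 2257·21025 + 813·9612 + 1471·11494 = 72175655; w3·w3 = 2257·2257 + 813·813 + 1471·1471 = 7918859
λ ≈ 72175655/7918859 = 9.1144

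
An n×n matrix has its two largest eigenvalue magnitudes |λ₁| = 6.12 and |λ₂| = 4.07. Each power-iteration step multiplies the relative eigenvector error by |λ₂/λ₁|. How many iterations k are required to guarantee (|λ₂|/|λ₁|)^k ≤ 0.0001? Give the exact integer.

23

|λ₂/λ₁| = 4.07/6.12 = 0.66503
Need k ≥ ln(0.0001) / ln(0.66503) = -9.2103 / -0.4079 ≈ 22.579
Smallest integer k satisfying the bound: 23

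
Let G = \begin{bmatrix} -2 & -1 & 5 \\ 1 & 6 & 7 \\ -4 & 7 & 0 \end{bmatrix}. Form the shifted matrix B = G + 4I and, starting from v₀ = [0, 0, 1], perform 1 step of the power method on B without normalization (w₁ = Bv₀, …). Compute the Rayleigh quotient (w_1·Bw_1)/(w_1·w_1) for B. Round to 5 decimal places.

11.28889

B = G + 4I has rows (2, -1, 5); (1, 10, 7); (-4, 7, 4)
w1 = Bv₀ = (2·0 + (-1)·0 + 5·1; 1·0 + 10·0 + 7·1; (-4)·0 + 7·0 + 4·1) = (5, 7, 4)
Bw1 = (23, 103, 45)
w1·Bw1 = 1016; w1·w1 = 90; μ ≈ 1016/90 = 11.28889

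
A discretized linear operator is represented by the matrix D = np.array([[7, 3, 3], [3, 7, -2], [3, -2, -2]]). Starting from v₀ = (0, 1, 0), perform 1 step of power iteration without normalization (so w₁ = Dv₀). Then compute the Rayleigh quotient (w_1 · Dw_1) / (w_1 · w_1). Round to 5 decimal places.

λ ≈ 8.77419

w1 = Dv₀ = (7·0 + 3·1 + 3·0; 3·0 + 7·1 + (-2)·0; 3·0 + (-2)·1 + (-2)·0) = (3, 7, -2)
Dw1 = (36, 62, -1)
w1·Dw1 = 3·36 + 7·62 + (-2)·(-1) = 544; w1·w1 = 3·3 + 7·7 + (-2)·(-2) = 62
λ ≈ 544/62 = 8.77419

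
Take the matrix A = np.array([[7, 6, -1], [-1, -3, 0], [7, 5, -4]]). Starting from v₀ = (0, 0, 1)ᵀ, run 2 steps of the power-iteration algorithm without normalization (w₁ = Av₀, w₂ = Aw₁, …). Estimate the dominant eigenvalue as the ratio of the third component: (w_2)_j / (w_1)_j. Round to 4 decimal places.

-2.2500

w1 = Av₀ = (-1, 0, -4)
w2 = Aw1 = (-3, 1, 9)
Ratio at component: 9 / -4 = -2.2500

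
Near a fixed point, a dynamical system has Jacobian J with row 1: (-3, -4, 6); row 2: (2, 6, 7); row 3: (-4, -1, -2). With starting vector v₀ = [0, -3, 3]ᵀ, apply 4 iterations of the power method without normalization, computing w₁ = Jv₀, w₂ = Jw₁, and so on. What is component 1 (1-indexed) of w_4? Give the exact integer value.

w1 = Jv₀ = ((-3)·0 + (-4)·(-3) + 6·3; 2·0 + 6·(-3) + 7·3; (-4)·0 + (-1)·(-3) + (-2)·3) = (30, 3, -3)
w2 = Jw1 = ((-3)·30 + (-4)·3 + 6·(-3); 2·30 + 6·3 + 7·(-3); (-4)·30 + (-1)·3 + (-2)·(-3)) = (-120, 57, -117)
w3 = Jw2 = (-570, -717, 657)
w4 = Jw3 = (8520, -843, 1683)
The requested component of w4 is 8520.

8520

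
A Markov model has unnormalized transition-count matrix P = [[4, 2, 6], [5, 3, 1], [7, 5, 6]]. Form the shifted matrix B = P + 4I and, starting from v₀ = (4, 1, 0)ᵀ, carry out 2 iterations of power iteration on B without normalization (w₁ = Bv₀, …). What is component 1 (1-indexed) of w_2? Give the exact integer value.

B = P + 4I has rows (8, 2, 6); (5, 7, 1); (7, 5, 10)
w1 = Bv₀ = (34, 27, 33)
w2 = Bw1 = (524, 392, 703)
Requested component of w2: 524

524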